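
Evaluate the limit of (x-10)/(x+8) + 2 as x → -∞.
Evaluate the dominant behaviour as x → -∞; each term tends to a finite value or vanishes.
Limit = 3.

Final answer: 3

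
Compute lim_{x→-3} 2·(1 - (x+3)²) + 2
Direct substitution at x = -3 gives 4.

Final answer: 4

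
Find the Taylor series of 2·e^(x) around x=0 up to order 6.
x^6/360 + x^5/60 + x^4/12 + x^3/3 + x^2 + 2·x + 2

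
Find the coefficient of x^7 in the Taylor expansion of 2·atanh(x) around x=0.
Expand to order 7: 2·atanh(x) = 2·x^7/7 + 2·x^5/5 + 2·x^3/3 + 2·x + O(x^8).
The coefficient of x^7 is 2/7.

Final answer: 2/7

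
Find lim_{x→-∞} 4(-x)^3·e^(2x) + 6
The product is a 0·∞ indeterminate form at x → -∞.
Rewrite the product as 4(-x)^3 / e^(-2x) (an ∞/∞ form) and apply L'Hôpital, or use the standard hierarchy e^(2|x|) ≫ |(-x)^3| as x → -∞.
The indeterminate product → 0, so the limit = 6.

Final answer: 6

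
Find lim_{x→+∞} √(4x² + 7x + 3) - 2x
As x → +∞: multiply by the conjugate to get (7x+3)/(√(4x²+7x+3)+2x); the denominator ~ 4x, so the limit is 7/4.
Limit = 7/4.

Final answer: 7/4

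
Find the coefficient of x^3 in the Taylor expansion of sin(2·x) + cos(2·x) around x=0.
Expand to order 3: sin(2·x) + cos(2·x) = -4·x^3/3 - 2·x^2 + 2·x + 1 + O(x^4).
The coefficient of x^3 is -4/3.

Final answer: -4/3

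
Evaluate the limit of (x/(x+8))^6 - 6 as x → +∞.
As x → +∞: x/(x+8) = 1/(1 + 8/x) → 1, and the 6th power of a limit-1 base also → 1; with the additive constant, 1 - 6 = -5.
Limit = -5.

Final answer: -5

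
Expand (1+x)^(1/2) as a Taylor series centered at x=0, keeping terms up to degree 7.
33·x^7/2048 - 21·x^6/1024 + 7·x^5/256 - 5·x^4/128 + x^3/16 - x^2/8 + x/2 + 1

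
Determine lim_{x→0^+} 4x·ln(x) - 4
The product is a 0·∞ indeterminate form at x → 0⁺.
Rewrite the product as 4·ln(x) / x^(-1) and apply L'Hôpital, or use the standard hierarchy x^(-1) ≫ |ln x| as x → 0⁺.
The indeterminate product → 0, so the limit = -4.

Final answer: -4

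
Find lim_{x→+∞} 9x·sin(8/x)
As x → +∞: let u = 8/x → 0⁺; then 9·x·sin(8/x) = 9·8·sin(u)/u → 9·8·1 = 72.
Limit = 72.

Final answer: 72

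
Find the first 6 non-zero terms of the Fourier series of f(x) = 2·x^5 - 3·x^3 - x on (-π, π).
(-86·π^2 + 4·π^4 + 514)·sin(x) + (-2·π^4 - 37/2 + 13·π^2)·sin(2·x) + (-134·π^2/27 + 214/81 + 4·π^4/3)·sin(3·x) + (-π^4 - 17/32 + 11·π^2/4)·sin(4·x) + (-46·π^2/25 + 26/625 + 4·π^4/5)·sin(5·x) + (-2·π^4/3 + 17/162 + 37·π^2/27)·sin(6·x)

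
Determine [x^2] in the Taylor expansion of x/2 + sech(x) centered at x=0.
Expand to order 2: x/2 + sech(x) = -x^2/2 + x/2 + 1 + O(x^3).
The coefficient of x^2 is -1/2.

Final answer: -1/2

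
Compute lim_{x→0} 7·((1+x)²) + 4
Direct substitution at x = 0 gives 11.

Final answer: 11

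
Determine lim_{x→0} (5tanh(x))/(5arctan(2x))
Both numerator and denominator → 0 as x → 0; this is a 0/0 indeterminate form.
Expand each to leading order near x = 0: numerator ~ 5·x, denominator ~ 10·x.
The limit of the ratio is 1/2.

Final answer: 1/2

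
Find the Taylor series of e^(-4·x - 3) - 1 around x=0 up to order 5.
-128·x^5·e^(-3)/15 + 32·x^4·e^(-3)/3 - 32·x^3·e^(-3)/3 + 8·x^2·e^(-3) - 4·x·e^(-3) - 1 + e^(-3)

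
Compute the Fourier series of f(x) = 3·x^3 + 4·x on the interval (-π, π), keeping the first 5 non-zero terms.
(-28 + 6·π^2)·sin(x) + (1/2 - 3·π^2)·sin(2·x) + (4/3 + 2·π^2)·sin(3·x) + (-3·π^2/2 - 23/16)·sin(4·x) + (164/125 + 6·π^2/5)·sin(5·x)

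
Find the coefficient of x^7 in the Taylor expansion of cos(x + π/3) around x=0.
Expand to order 7: cos(x + π/3) = √(3)·x^7/10080 - x^6/1440 - √(3)·x^5/240 + x^4/48 + √(3)·x^3/12 - x^2/4 - √(3)·x/2 + 1/2 + O(x^8).
The coefficient of x^7 is √(3)/10080.

Final answer: √(3)/10080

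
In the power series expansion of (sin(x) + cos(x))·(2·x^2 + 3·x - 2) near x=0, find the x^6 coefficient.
Expand to order 6: (sin(x) + cos(x))·(2·x^2 + 3·x - 2) = x^6/9 - 9·x^5/40 - 19·x^4/12 + 5·x^3/6 + 6·x^2 + x - 2 + O(x^7).
The coefficient of x^6 is 1/9.

Final answer: 1/9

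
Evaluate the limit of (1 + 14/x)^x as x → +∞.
As x → +∞: this is the defining limit (1 + 14/x)^x → e^14.
Limit = e^(14).

Final answer: e^(14)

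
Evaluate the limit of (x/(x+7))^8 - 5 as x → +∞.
As x → +∞: x/(x+7) = 1/(1 + 7/x) → 1, and the 8th power of a limit-1 base also → 1; with the additive constant, 1 - 5 = -4.
Limit = -4.

Final answer: -4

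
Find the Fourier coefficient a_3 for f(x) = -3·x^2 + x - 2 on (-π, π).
a_3 = (1/π) ∫_{-π}^{π} f(x)·cos(3x) dx.
Evaluate the integral (use parity and integration by parts as needed): a_3 = 4/3.

Final answer: 4/3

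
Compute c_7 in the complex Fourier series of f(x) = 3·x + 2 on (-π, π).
Compute the real Fourier coefficients first: a_7 = 0, b_7 = 6/7.
Then c_7 = (a_7 − i·b_7)/2 = -3·i/7.

Final answer: -3·i/7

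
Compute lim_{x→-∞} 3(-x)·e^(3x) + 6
The product is a 0·∞ indeterminate form at x → -∞.
Rewrite the product as 3(-x) / e^(-3x) (an ∞/∞ form) and apply L'Hôpital, or use the standard hierarchy e^(3|x|) ≫ |(-x)| as x → -∞.
The indeterminate product → 0, so the limit = 6.

Final answer: 6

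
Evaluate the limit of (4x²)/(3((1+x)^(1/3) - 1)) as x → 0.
Both numerator and denominator → 0 as x → 0; this is a 0/0 indeterminate form.
Expand each to leading order near x = 0: numerator ~ 4·x^2, denominator ~ x.
The limit of the ratio is 0.

Final answer: 0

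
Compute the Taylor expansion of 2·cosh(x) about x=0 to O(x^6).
x^4/12 + x^2 + 2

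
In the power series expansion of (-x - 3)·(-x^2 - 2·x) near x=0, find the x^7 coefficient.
Expand to order 7: (-x - 3)·(-x^2 - 2·x) = x^3 + 5·x^2 + 6·x + O(x^8).
The coefficient of x^7 is 0.

Final answer: 0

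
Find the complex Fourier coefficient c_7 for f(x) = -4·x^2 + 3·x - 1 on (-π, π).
Compute the real Fourier coefficients first: a_7 = 16/49, b_7 = 6/7.
Then c_7 = (a_7 − i·b_7)/2 = 8/49 - 3·i/7.

Final answer: 8/49 - 3·i/7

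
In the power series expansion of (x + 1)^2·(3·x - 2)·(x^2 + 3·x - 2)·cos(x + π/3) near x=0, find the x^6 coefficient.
Expand to order 6: (x + 1)^2·(3·x - 2)·(x^2 + 3·x - 2)·cos(x + π/3) = x^6·(-2537/720 - 16·√(3)/15) + x^5·(1/6 - 38·√(3)/5) + x^4·(59/6 - 17·√(3)/6) + x^3·(7/2 + 41·√(3)/6) + x^2·(-15/2 + 2·√(3)) + x·(-2·√(3) - 2) + 2 + O(x^7).
The coefficient of x^6 is -2537/720 - 16·√(3)/15.

Final answer: -2537/720 - 16·√(3)/15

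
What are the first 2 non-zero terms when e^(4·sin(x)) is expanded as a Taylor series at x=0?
4·x + 1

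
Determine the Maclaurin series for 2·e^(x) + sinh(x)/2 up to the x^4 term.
x^4/12 + 5·x^3/12 + x^2 + 5·x/2 + 2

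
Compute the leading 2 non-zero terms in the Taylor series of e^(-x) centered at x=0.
1 - x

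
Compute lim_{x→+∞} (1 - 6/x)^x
As x → +∞: this is the defining limit (1 - 6/x)^x → e^(-6).
Limit = e^(-6).

Final answer: e^(-6)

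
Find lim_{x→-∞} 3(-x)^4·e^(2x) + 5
The product is a 0·∞ indeterminate form at x → -∞.
Rewrite the product as 3(-x)^4 / e^(-2x) (an ∞/∞ form) and apply L'Hôpital, or use the standard hierarchy e^(2|x|) ≫ |(-x)^4| as x → -∞.
The indeterminate product → 0, so the limit = 5.

Final answer: 5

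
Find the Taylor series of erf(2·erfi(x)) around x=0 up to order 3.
x^3·(-128/(3·π^2) + 8/(3·π)) + 8·x/π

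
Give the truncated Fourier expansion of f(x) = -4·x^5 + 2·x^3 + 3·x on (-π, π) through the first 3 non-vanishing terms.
(-978 - 8·π^4 + 164·π^2)·sin(x) + (-22·π^2 + 30 + 4·π^4)·sin(2·x) + (-8·π^4/3 - 230/81 + 196·π^2/27)·sin(3·x)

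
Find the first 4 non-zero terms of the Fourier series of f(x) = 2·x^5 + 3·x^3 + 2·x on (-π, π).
(-74·π^2 + 4·π^4 + 448)·sin(x) + (-2·π^4 - 25/2 + 7·π^2)·sin(2·x) + (-26·π^2/27 + 160/81 + 4·π^4/3)·sin(3·x) + (-π^4 - π^2/4 - 29/32)·sin(4·x)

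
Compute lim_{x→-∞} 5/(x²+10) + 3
Evaluate the dominant behaviour as x → -∞; each term tends to a finite value or vanishes.
Limit = 3.

Final answer: 3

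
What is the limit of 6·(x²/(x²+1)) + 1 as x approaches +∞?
Evaluate the dominant behaviour as x → +∞; each term tends to a finite value or vanishes.
Limit = 7.

Final answer: 7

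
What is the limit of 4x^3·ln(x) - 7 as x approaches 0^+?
The product is a 0·∞ indeterminate form at x → 0⁺.
Rewrite the product as 4·ln(x) / x^(-3) and apply L'Hôpital, or use the standard hierarchy x^(-3) ≫ |ln x| as x → 0⁺.
The indeterminate product → 0, so the limit = -7.

Final answer: -7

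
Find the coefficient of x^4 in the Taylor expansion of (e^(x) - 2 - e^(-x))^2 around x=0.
Expand to order 4: (e^(x) - 2 - e^(-x))^2 = 4·x^4/3 - 4·x^3/3 + 4·x^2 - 8·x + 4 + O(x^5).
The coefficient of x^4 is 4/3.

Final answer: 4/3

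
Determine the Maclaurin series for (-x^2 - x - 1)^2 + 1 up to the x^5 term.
x^4 + 2·x^3 + 3·x^2 + 2·x + 2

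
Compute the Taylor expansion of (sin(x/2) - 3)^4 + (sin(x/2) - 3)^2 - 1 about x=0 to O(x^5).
-13·x^4/12 + 7·x^3/8 + 55·x^2/4 - 57·x + 89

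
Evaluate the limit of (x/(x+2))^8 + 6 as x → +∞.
As x → +∞: x/(x+2) = 1/(1 + 2/x) → 1, and the 8th power of a limit-1 base also → 1; with the additive constant, 1 + 6 = 7.
Limit = 7.

Final answer: 7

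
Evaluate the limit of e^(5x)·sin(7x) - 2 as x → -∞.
Evaluate the dominant behaviour as x → -∞; each term tends to a finite value or vanishes.
Limit = -2.

Final answer: -2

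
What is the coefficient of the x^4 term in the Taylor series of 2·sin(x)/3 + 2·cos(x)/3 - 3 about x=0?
Expand to order 4: 2·sin(x)/3 + 2·cos(x)/3 - 3 = x^4/36 - x^3/9 - x^2/3 + 2·x/3 - 7/3 + O(x^5).
The coefficient of x^4 is 1/36.

Final answer: 1/36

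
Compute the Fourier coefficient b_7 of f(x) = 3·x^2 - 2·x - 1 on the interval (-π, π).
b_7 = (1/π) ∫_{-π}^{π} f(x)·sin(7x) dx.
Evaluate the integral (use parity and integration by parts as needed): b_7 = -4/7.

Final answer: -4/7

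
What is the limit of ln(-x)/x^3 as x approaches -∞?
This is an ∞/∞ indeterminate form as x → -∞.
Compare growth rates of the dominant terms (exponentials ≫ polynomials ≫ logarithms), or apply L'Hôpital's rule; the quotient → 0.
Limit = 0.

Final answer: 0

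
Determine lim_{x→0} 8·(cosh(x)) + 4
Direct substitution at x = 0 gives 12.

Final answer: 12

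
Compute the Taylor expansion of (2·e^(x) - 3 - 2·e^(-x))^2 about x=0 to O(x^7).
32·x^6/45 - x^5/5 + 16·x^4/3 - 4·x^3 + 16·x^2 - 24·x + 9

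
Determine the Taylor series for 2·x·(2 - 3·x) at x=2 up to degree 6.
-16 - 20·(x - 2) - 6·(x - 2)^2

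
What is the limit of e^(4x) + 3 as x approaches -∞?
Evaluate the dominant behaviour as x → -∞; each term tends to a finite value or vanishes.
Limit = 3.

Final answer: 3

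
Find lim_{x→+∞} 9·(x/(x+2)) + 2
Evaluate the dominant behaviour as x → +∞; each term tends to a finite value or vanishes.
Limit = 11.

Final answer: 11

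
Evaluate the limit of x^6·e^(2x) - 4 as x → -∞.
The product is a 0·∞ indeterminate form at x → -∞.
Rewrite the product as x^6 / e^(-2x) (an ∞/∞ form) and apply L'Hôpital, or use the standard hierarchy e^(2|x|) ≫ |x^6| as x → -∞.
The indeterminate product → 0, so the limit = -4.

Final answer: -4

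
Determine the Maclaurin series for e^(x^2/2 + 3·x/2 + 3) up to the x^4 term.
115·x^4·e^(3)/128 + 21·x^3·e^(3)/16 + 13·x^2·e^(3)/8 + 3·x·e^(3)/2 + e^(3)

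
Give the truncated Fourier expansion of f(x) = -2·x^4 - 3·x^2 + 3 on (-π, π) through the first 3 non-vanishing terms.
(-84 + 16·π^2)·cos(x) + (3 - 4·π^2)·cos(2·x) - 2·π^4/5 - π^2 + 3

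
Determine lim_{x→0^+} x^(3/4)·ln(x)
This is a 0·∞ indeterminate form at x → 0⁺.
Rewrite the product as ln(x) / x^(-3/4) and apply L'Hôpital, or use the standard hierarchy x^(-3/4) ≫ |ln x| as x → 0⁺.
The indeterminate product → 0, so the limit = 0.

Final answer: 0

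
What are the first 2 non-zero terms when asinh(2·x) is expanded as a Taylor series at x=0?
-4·x^3/3 + 2·x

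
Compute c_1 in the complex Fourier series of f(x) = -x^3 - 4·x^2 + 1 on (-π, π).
Compute the real Fourier coefficients first: a_1 = 16, b_1 = 12 - 2·π^2.
Then c_1 = (a_1 − i·b_1)/2 = 8 - 6·i + i·π^2.

Final answer: 8 - 6·i + i·π^2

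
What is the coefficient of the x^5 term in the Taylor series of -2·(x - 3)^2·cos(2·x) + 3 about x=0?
Expand to order 5: -2·(x - 3)^2·cos(2·x) + 3 = 8·x^5 - 8·x^4 - 24·x^3 + 34·x^2 + 12·x - 15 + O(x^6).
The coefficient of x^5 is 8.

Final answer: 8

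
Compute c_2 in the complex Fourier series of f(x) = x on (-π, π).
Compute the real Fourier coefficients first: a_2 = 0, b_2 = -1.
Then c_2 = (a_2 − i·b_2)/2 = i/2.

Final answer: i/2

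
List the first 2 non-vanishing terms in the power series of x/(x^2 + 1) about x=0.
-x^3 + x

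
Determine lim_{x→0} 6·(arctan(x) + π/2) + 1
Direct substitution at x = 0 gives 1 + 3·π.

Final answer: 1 + 3·π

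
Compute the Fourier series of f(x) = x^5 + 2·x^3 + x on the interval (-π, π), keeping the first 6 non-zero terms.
(-36·π^2 + 2·π^4 + 218)·sin(x) + (-π^4 - 11/2 + 3·π^2)·sin(2·x) + (-4·π^2/27 + 62/81 + 2·π^4/3)·sin(3·x) + (-π^4/2 - 3·π^2/8 - 23/64)·sin(4·x) + (178/625 + 12·π^2/25 + 2·π^4/5)·sin(5·x) + (-π^4/3 - 13·π^2/27 - 41/162)·sin(6·x)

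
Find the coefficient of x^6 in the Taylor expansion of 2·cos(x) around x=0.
Expand to order 6: 2·cos(x) = -x^6/360 + x^4/12 - x^2 + 2 + O(x^7).
The coefficient of x^6 is -1/360.

Final answer: -1/360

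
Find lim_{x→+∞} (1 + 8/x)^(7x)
As x → +∞: write (1 + 8/x)^(7x) = ((1 + 8/x)^x)^7 → (e^8)^7 = e^56.
Limit = e^(56).

Final answer: e^(56)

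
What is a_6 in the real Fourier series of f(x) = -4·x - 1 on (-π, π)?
a_6 = (1/π) ∫_{-π}^{π} f(x)·cos(6x) dx.
Evaluate the integral (use parity and integration by parts as needed): a_6 = 0.

Final answer: 0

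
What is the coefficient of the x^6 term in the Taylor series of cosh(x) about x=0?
Expand to order 6: cosh(x) = x^6/720 + x^4/24 + x^2/2 + 1 + O(x^7).
The coefficient of x^6 is 1/720.

Final answer: 1/720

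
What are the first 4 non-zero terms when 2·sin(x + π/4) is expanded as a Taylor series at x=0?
-√(2)·x^3/6 - √(2)·x^2/2 + √(2)·x + √(2)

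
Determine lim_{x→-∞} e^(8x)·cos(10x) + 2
Evaluate the dominant behaviour as x → -∞; each term tends to a finite value or vanishes.
Limit = 2.

Final answer: 2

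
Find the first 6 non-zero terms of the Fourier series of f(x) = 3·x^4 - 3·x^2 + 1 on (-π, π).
(156 - 24·π^2)·cos(x) + (-12 + 6·π^2)·cos(2·x) + (28/9 - 8·π^2/3)·cos(3·x) + (-21/16 + 3·π^2/2)·cos(4·x) + (444/625 - 24·π^2/25)·cos(5·x) - π^2 + 1 + 3·π^4/5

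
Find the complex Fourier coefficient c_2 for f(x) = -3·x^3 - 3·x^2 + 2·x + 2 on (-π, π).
Compute the real Fourier coefficients first: a_2 = -3, b_2 = -13/2 + 3·π^2.
Then c_2 = (a_2 − i·b_2)/2 = -3/2 - 3·i·π^2/2 + 13·i/4.

Final answer: -3/2 - 3·i·π^2/2 + 13·i/4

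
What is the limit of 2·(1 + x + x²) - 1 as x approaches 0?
Direct substitution at x = 0 gives 1.

Final answer: 1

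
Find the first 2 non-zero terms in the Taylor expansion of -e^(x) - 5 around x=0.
-x - 6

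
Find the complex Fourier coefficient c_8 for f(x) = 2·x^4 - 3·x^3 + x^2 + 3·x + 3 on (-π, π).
Compute the real Fourier coefficients first: a_8 = 5/128 + π^2/4, b_8 = -105/128 + 3·π^2/4.
Then c_8 = (a_8 − i·b_8)/2 = 5/256 + π^2/8 - 3·i·π^2/8 + 105·i/256.

Final answer: 5/256 + π^2/8 - 3·i·π^2/8 + 105·i/256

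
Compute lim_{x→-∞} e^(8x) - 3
Evaluate the dominant behaviour as x → -∞; each term tends to a finite value or vanishes.
Limit = -3.

Final answer: -3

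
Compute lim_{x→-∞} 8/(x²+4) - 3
Evaluate the dominant behaviour as x → -∞; each term tends to a finite value or vanishes.
Limit = -3.

Final answer: -3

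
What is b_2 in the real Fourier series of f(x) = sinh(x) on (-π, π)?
b_2 = (1/π) ∫_{-π}^{π} f(x)·sin(2x) dx.
Evaluate the integral (use parity and integration by parts as needed): b_2 = -4·sinh(π)/(5·π).

Final answer: -4·sinh(π)/(5·π)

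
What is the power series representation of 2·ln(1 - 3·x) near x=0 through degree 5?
-486·x^5/5 - 81·x^4/2 - 18·x^3 - 9·x^2 - 6·x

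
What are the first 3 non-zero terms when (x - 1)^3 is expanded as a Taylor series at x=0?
-3·x^2 + 3·x - 1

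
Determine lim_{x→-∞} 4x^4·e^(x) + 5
The product is a 0·∞ indeterminate form at x → -∞.
Rewrite the product as 4x^4 / e^(-x) (an ∞/∞ form) and apply L'Hôpital, or use the standard hierarchy e^(|x|) ≫ |x^4| as x → -∞.
The indeterminate product → 0, so the limit = 5.

Final answer: 5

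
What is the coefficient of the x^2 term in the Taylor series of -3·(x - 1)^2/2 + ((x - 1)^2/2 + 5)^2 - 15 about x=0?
Expand to order 2: -3·(x - 1)^2/2 + ((x - 1)^2/2 + 5)^2 - 15 = 5·x^2 - 8·x + 55/4 + O(x^3).
The coefficient of x^2 is 5.

Final answer: 5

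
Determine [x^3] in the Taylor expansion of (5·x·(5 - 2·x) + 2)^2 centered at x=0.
Expand to order 3: (5·x·(5 - 2·x) + 2)^2 = -500·x^3 + 585·x^2 + 100·x + 4 + O(x^4).
The coefficient of x^3 is -500.

Final answer: -500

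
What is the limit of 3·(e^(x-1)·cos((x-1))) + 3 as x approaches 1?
Direct substitution at x = 1 gives 6.

Final answer: 6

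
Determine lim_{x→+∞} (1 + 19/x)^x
As x → +∞: this is the defining limit (1 + 19/x)^x → e^19.
Limit = e^(19).

Final answer: e^(19)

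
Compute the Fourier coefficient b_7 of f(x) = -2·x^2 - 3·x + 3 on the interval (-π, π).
b_7 = (1/π) ∫_{-π}^{π} f(x)·sin(7x) dx.
Evaluate the integral (use parity and integration by parts as needed): b_7 = -6/7.

Final answer: -6/7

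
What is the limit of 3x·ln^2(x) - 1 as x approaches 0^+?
The product is a 0·∞ indeterminate form at x → 0⁺.
Rewrite the product as 3·ln^2(x) / x^(-1) and apply L'Hôpital, or use the standard hierarchy x^(-1) ≫ |ln x|^2 as x → 0⁺.
The indeterminate product → 0, so the limit = -1.

Final answer: -1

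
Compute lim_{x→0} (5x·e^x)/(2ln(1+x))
Both numerator and denominator → 0 as x → 0; this is a 0/0 indeterminate form.
Expand each to leading order near x = 0: numerator ~ 5·x, denominator ~ 2·x.
The limit of the ratio is 5/2.

Final answer: 5/2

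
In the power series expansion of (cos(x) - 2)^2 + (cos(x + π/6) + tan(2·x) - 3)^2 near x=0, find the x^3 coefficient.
Expand to order 3: (cos(x) - 2)^2 + (cos(x + π/6) + tan(2·x) - 3)^2 = x^3·(-3 + √(3)/2)^2·(11/(2·(-3 + √(3)/2)) - 3·√(3)/(4·(-3 + √(3)/2)^2)) + x^2·(1 + (-3 + √(3)/2)^2·(-√(3)/(2·(-3 + √(3)/2)) + 9/(4·(-3 + √(3)/2)^2))) + x·(-9 + 3·√(3)/2) + 1 + (-3 + √(3)/2)^2 + O(x^4).
The coefficient of x^3 is (-3 + √(3)/2)^2·(11/(2·(-3 + √(3)/2)) - 3·√(3)/(4·(-3 + √(3)/2)^2)).

Final answer: (-3 + √(3)/2)^2·(11/(2·(-3 + √(3)/2)) - 3·√(3)/(4·(-3 + √(3)/2)^2))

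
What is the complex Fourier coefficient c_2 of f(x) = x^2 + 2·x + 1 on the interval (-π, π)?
Compute the real Fourier coefficients first: a_2 = 1, b_2 = -2.
Then c_2 = (a_2 − i·b_2)/2 = 1/2 + i.

Final answer: 1/2 + i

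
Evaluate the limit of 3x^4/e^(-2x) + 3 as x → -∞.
The quotient is an ∞/∞ indeterminate form as x → -∞.
Compare growth rates of the dominant terms (exponentials ≫ polynomials ≫ logarithms), or apply L'Hôpital's rule; the quotient → 0.
Adding the constant: 0 + 3 = 3. Limit = 3.

Final answer: 3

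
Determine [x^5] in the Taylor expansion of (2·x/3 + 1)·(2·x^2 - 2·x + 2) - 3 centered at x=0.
Expand to order 5: (2·x/3 + 1)·(2·x^2 - 2·x + 2) - 3 = 4·x^3/3 + 2·x^2/3 - 2·x/3 - 1 + O(x^6).
The coefficient of x^5 is 0.

Final answer: 0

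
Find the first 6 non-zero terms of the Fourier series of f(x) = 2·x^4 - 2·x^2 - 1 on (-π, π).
(104 - 16·π^2)·cos(x) + (-8 + 4·π^2)·cos(2·x) + (56/27 - 16·π^2/9)·cos(3·x) + (-7/8 + π^2)·cos(4·x) + (296/625 - 16·π^2/25)·cos(5·x) - 2·π^2/3 - 1 + 2·π^4/5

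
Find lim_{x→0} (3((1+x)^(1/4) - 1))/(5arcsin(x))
Both numerator and denominator → 0 as x → 0; this is a 0/0 indeterminate form.
Expand each to leading order near x = 0: numerator ~ 3·x/4, denominator ~ 5·x.
The limit of the ratio is 3/20.

Final answer: 3/20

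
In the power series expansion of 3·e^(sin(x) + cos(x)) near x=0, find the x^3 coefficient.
Expand to order 3: 3·e^(sin(x) + cos(x)) = -3·e·x^3/2 + 3·e·x + 3·e + O(x^4).
The coefficient of x^3 is -3·e/2.

Final answer: -3·e/2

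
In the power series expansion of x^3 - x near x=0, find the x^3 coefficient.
Expand to order 3: x^3 - x = x^3 - x + O(x^4).
The coefficient of x^3 is 1.

Final answer: 1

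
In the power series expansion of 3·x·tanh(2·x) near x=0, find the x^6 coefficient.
Expand to order 6: 3·x·tanh(2·x) = 64·x^6/5 - 8·x^4 + 6·x^2 + O(x^7).
The coefficient of x^6 is 64/5.

Final answer: 64/5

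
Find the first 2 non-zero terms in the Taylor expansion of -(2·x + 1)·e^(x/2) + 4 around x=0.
3 - 5·x/2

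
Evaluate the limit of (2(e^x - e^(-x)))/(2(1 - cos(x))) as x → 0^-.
Both numerator and denominator → 0 as x → 0^-; this is a 0/0 indeterminate form.
Expand each to leading order near x = 0: numerator ~ 4·x, denominator ~ x^2.
The limit of the ratio is -∞.

Final answer: -∞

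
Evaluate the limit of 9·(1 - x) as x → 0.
Direct substitution at x = 0 gives 9.

Final answer: 9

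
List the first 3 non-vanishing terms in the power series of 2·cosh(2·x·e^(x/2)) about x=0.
4·x^3 + 4·x^2 + 2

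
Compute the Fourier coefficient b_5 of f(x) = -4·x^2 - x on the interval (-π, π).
b_5 = (1/π) ∫_{-π}^{π} f(x)·sin(5x) dx.
Evaluate the integral (use parity and integration by parts as needed): b_5 = -2/5.

Final answer: -2/5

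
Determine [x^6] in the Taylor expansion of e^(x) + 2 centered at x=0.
Expand to order 6: e^(x) + 2 = x^6/720 + x^5/120 + x^4/24 + x^3/6 + x^2/2 + x + 3 + O(x^7).
The coefficient of x^6 is 1/720.

Final answer: 1/720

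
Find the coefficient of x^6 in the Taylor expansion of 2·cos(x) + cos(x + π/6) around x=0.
Expand to order 6: 2·cos(x) + cos(x + π/6) = x^6·(-1/360 - √(3)/1440) - x^5/240 + x^4·(√(3)/48 + 1/12) + x^3/12 + x^2·(-1 - √(3)/4) - x/2 + √(3)/2 + 2 + O(x^7).
The coefficient of x^6 is -1/360 - √(3)/1440.

Final answer: -1/360 - √(3)/1440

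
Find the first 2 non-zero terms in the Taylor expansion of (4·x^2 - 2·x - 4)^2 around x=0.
16·x + 16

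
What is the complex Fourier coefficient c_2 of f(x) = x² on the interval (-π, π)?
Compute the real Fourier coefficients first: a_2 = 1, b_2 = 0.
Then c_2 = (a_2 − i·b_2)/2 = 1/2.

Final answer: 1/2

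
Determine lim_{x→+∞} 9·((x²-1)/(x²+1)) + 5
Evaluate the dominant behaviour as x → +∞; each term tends to a finite value or vanishes.
Limit = 14.

Final answer: 14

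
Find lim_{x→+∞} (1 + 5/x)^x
As x → +∞: this is the defining limit (1 + 5/x)^x → e^5.
Limit = e^(5).

Final answer: e^(5)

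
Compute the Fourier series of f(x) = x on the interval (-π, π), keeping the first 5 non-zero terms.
2·sin(x) - sin(2·x) + 2·sin(3·x)/3 - sin(4·x)/2 + 2·sin(5·x)/5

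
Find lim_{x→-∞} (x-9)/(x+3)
Evaluate the dominant behaviour as x → -∞; each term tends to a finite value or vanishes.
Limit = 1.

Final answer: 1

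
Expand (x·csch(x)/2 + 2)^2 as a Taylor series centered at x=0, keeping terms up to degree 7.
-17·x^6/2520 + x^4/18 - 5·x^2/12 + 25/4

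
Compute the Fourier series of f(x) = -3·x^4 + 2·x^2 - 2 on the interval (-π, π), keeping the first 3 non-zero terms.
(-152 + 24·π^2)·cos(x) + (11 - 6·π^2)·cos(2·x) - 3·π^4/5 - 2 + 2·π^2/3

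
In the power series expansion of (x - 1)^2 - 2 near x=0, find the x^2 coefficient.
Expand to order 2: (x - 1)^2 - 2 = x^2 - 2·x - 1 + O(x^3).
The coefficient of x^2 is 1.

Final answer: 1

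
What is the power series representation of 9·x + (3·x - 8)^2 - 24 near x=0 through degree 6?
9·x^2 - 39·x + 40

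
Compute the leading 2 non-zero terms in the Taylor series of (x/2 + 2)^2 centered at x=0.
2·x + 4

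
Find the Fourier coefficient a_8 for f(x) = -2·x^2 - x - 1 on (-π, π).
a_8 = (1/π) ∫_{-π}^{π} f(x)·cos(8x) dx.
Evaluate the integral (use parity and integration by parts as needed): a_8 = -1/8.

Final answer: -1/8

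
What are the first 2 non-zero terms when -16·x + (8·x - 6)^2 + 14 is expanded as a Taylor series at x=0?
50 - 112·x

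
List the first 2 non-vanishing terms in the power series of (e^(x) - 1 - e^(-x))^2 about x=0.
1 - 4·x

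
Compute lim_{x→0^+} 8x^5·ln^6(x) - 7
The product is a 0·∞ indeterminate form at x → 0⁺.
Rewrite the product as 8·ln^6(x) / x^(-5) and apply L'Hôpital, or use the standard hierarchy x^(-5) ≫ |ln x|^6 as x → 0⁺.
The indeterminate product → 0, so the limit = -7.

Final answer: -7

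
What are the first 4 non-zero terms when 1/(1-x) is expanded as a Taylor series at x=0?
x^3 + x^2 + x + 1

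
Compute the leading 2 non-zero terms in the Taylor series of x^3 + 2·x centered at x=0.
x^3 + 2·x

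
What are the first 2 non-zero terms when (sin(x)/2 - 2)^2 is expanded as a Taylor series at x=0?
4 - 2·x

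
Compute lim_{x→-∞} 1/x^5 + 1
Evaluate the dominant behaviour as x → -∞; each term tends to a finite value or vanishes.
Limit = 1.

Final answer: 1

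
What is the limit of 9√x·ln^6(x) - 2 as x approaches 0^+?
The product is a 0·∞ indeterminate form at x → 0⁺.
Rewrite the product as 9·ln^6(x) / x^(-1/2) and apply L'Hôpital, or use the standard hierarchy x^(-1/2) ≫ |ln x|^6 as x → 0⁺.
The indeterminate product → 0, so the limit = -2.

Final answer: -2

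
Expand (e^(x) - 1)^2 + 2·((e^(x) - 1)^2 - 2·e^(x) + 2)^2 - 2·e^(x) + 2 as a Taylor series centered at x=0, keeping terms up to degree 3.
2·x^3/3 + 8·x^2 - 2·x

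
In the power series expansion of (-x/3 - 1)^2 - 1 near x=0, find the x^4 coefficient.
Expand to order 4: (-x/3 - 1)^2 - 1 = x^2/9 + 2·x/3 + O(x^5).
The coefficient of x^4 is 0.

Final answer: 0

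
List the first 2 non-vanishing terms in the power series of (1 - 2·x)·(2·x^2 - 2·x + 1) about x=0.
1 - 4·x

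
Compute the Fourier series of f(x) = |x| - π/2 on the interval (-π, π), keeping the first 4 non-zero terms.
-4·cos(x)/π - 4·cos(3·x)/(9·π) - 4·cos(5·x)/(25·π) - 4·cos(7·x)/(49·π)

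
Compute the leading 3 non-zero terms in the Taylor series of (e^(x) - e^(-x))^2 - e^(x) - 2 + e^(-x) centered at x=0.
4·x^2 - 2·x - 2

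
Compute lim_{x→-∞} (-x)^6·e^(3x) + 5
The product is a 0·∞ indeterminate form at x → -∞.
Rewrite the product as (-x)^6 / e^(-3x) (an ∞/∞ form) and apply L'Hôpital, or use the standard hierarchy e^(3|x|) ≫ |(-x)^6| as x → -∞.
The indeterminate product → 0, so the limit = 5.

Final answer: 5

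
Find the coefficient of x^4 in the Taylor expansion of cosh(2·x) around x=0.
Expand to order 4: cosh(2·x) = 2·x^4/3 + 2·x^2 + 1 + O(x^5).
The coefficient of x^4 is 2/3.

Final answer: 2/3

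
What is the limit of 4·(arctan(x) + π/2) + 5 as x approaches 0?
Direct substitution at x = 0 gives 5 + 2·π.

Final answer: 5 + 2·π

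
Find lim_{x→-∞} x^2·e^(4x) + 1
The product is a 0·∞ indeterminate form at x → -∞.
Rewrite the product as x^2 / e^(-4x) (an ∞/∞ form) and apply L'Hôpital, or use the standard hierarchy e^(4|x|) ≫ |x^2| as x → -∞.
The indeterminate product → 0, so the limit = 1.

Final answer: 1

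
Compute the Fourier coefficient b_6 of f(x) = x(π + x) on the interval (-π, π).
b_6 = (1/π) ∫_{-π}^{π} f(x)·sin(6x) dx.
Evaluate the integral (use parity and integration by parts as needed): b_6 = -π/3.

Final answer: -π/3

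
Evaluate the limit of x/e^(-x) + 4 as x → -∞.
The quotient is an ∞/∞ indeterminate form as x → -∞.
Compare growth rates of the dominant terms (exponentials ≫ polynomials ≫ logarithms), or apply L'Hôpital's rule; the quotient → 0.
Adding the constant: 0 + 4 = 4. Limit = 4.

Final answer: 4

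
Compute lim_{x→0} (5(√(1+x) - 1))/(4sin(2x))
Both numerator and denominator → 0 as x → 0; this is a 0/0 indeterminate form.
Expand each to leading order near x = 0: numerator ~ 5·x/2, denominator ~ 8·x.
The limit of the ratio is 5/16.

Final answer: 5/16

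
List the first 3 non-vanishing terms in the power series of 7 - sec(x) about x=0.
-5·x^4/24 - x^2/2 + 6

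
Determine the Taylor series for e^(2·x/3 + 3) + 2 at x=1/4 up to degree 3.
2 + e^(19/6) + 2·e^(19/6)·(x - 1/4)/3 + 2·e^(19/6)·(x - 1/4)^2/9 + 4·e^(19/6)·(x - 1/4)^3/81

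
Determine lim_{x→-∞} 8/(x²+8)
Evaluate the dominant behaviour as x → -∞; each term tends to a finite value or vanishes.
Limit = 0.

Final answer: 0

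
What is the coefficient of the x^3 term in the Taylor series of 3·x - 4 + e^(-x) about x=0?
Expand to order 3: 3·x - 4 + e^(-x) = -x^3/6 + x^2/2 + 2·x - 3 + O(x^4).
The coefficient of x^3 is -1/6.

Final answer: -1/6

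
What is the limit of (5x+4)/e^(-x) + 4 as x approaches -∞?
The quotient is an ∞/∞ indeterminate form as x → -∞.
Compare growth rates of the dominant terms (exponentials ≫ polynomials ≫ logarithms), or apply L'Hôpital's rule; the quotient → 0.
Adding the constant: 0 + 4 = 4. Limit = 4.

Final answer: 4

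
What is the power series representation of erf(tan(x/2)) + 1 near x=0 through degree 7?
-x^7/(1344·√(π)) - x^5/(160·√(π)) + x/√(π) + 1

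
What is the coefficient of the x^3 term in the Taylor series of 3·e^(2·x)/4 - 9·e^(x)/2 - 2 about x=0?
Expand to order 3: 3·e^(2·x)/4 - 9·e^(x)/2 - 2 = x^3/4 - 3·x^2/4 - 3·x - 23/4 + O(x^4).
The coefficient of x^3 is 1/4.

Final answer: 1/4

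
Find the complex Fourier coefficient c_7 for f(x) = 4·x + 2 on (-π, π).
Compute the real Fourier coefficients first: a_7 = 0, b_7 = 8/7.
Then c_7 = (a_7 − i·b_7)/2 = -4·i/7.

Final answer: -4·i/7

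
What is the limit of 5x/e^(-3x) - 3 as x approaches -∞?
The quotient is an ∞/∞ indeterminate form as x → -∞.
Compare growth rates of the dominant terms (exponentials ≫ polynomials ≫ logarithms), or apply L'Hôpital's rule; the quotient → 0.
Adding the constant: 0 - 3 = -3. Limit = -3.

Final answer: -3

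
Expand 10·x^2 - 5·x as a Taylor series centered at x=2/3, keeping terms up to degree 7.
10/9 + 25·(x - 2/3)/3 + 10·(x - 2/3)^2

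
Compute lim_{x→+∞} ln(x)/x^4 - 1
The quotient is an ∞/∞ indeterminate form as x → +∞.
The polynomial denominator x^4 dominates the logarithmic numerator (any positive power of x ≫ ln(x) as x → ∞), so the quotient → 0.
Adding the constant: 0 - 1 = -1. Limit = -1.

Final answer: -1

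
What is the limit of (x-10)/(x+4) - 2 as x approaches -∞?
Evaluate the dominant behaviour as x → -∞; each term tends to a finite value or vanishes.
Limit = -1.

Final answer: -1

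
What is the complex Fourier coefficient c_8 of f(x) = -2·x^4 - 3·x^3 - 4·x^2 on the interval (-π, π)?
Compute the real Fourier coefficients first: a_8 = -π^2/4 - 29/128, b_8 = -9/128 + 3·π^2/4.
Then c_8 = (a_8 − i·b_8)/2 = -π^2/8 - 29/256 - 3·i·π^2/8 + 9·i/256.

Final answer: -π^2/8 - 29/256 - 3·i·π^2/8 + 9·i/256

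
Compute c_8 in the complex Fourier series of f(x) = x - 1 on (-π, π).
Compute the real Fourier coefficients first: a_8 = 0, b_8 = -1/4.
Then c_8 = (a_8 − i·b_8)/2 = i/8.

Final answer: i/8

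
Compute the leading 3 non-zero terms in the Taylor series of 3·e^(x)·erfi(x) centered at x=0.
5·x^3/√(π) + 6·x^2/√(π) + 6·x/√(π)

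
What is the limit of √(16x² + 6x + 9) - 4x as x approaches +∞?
As x → +∞: multiply by the conjugate to get (6x+9)/(√(16x²+6x+9)+4x); the denominator ~ 8x, so the limit is 6/8 = 3/4.
Limit = 3/4.

Final answer: 3/4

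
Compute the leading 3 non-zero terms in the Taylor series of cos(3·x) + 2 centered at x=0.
27·x^4/8 - 9·x^2/2 + 3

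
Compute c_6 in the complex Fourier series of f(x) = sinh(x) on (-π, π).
Compute the real Fourier coefficients first: a_6 = 0, b_6 = -12·sinh(π)/(37·π).
Then c_6 = (a_6 − i·b_6)/2 = 6·i·sinh(π)/(37·π).

Final answer: 6·i·sinh(π)/(37·π)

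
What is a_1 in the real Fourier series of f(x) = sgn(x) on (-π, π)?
a_1 = (1/π) ∫_{-π}^{π} f(x)·cos(1x) dx.
Evaluate the integral (use parity and integration by parts as needed): a_1 = 0.

Final answer: 0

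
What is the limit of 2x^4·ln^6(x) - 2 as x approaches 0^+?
The product is a 0·∞ indeterminate form at x → 0⁺.
Rewrite the product as 2·ln^6(x) / x^(-4) and apply L'Hôpital, or use the standard hierarchy x^(-4) ≫ |ln x|^6 as x → 0⁺.
The indeterminate product → 0, so the limit = -2.

Final answer: -2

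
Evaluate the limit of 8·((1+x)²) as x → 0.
Direct substitution at x = 0 gives 8.

Final answer: 8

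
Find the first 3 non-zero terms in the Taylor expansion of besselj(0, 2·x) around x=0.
x^4/4 - x^2 + 1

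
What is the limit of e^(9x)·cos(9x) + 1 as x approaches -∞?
Evaluate the dominant behaviour as x → -∞; each term tends to a finite value or vanishes.
Limit = 1.

Final answer: 1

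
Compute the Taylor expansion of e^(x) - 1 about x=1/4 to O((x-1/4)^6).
-1 + e^(1/4) + e^(1/4)·(x - 1/4) + e^(1/4)·(x - 1/4)^2/2 + e^(1/4)·(x - 1/4)^3/6 + e^(1/4)·(x - 1/4)^4/24 + e^(1/4)·(x - 1/4)^5/120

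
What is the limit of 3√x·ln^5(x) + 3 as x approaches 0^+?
The product is a 0·∞ indeterminate form at x → 0⁺.
Rewrite the product as 3·ln^5(x) / x^(-1/2) and apply L'Hôpital, or use the standard hierarchy x^(-1/2) ≫ |ln x|^5 as x → 0⁺.
The indeterminate product → 0, so the limit = 3.

Final answer: 3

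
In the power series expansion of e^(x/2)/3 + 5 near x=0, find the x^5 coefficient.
Expand to order 5: e^(x/2)/3 + 5 = x^5/11520 + x^4/1152 + x^3/144 + x^2/24 + x/6 + 16/3 + O(x^6).
The coefficient of x^5 is 1/11520.

Final answer: 1/11520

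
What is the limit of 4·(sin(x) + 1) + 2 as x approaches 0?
Direct substitution at x = 0 gives 6.

Final answer: 6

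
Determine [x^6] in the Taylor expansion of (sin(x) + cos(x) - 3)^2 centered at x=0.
Expand to order 6: (sin(x) + cos(x) - 3)^2 = x^6/120 + 13·x^5/60 - x^4/4 - x^3/3 + 3·x^2 - 4·x + 4 + O(x^7).
The coefficient of x^6 is 1/120.

Final answer: 1/120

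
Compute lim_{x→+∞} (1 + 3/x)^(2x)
As x → +∞: write (1 + 3/x)^(2x) = ((1 + 3/x)^x)^2 → (e^3)^2 = e^6.
Limit = e^(6).

Final answer: e^(6)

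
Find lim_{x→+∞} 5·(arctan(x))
Evaluate the dominant behaviour as x → +∞; each term tends to a finite value or vanishes.
Limit = 5·π/2.

Final answer: 5·π/2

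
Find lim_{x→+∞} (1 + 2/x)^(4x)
As x → +∞: write (1 + 2/x)^(4x) = ((1 + 2/x)^x)^4 → (e^2)^4 = e^8.
Limit = e^(8).

Final answer: e^(8)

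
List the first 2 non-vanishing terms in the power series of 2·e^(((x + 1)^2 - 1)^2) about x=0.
8·x^2 + 2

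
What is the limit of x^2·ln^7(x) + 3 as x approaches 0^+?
The product is a 0·∞ indeterminate form at x → 0⁺.
Rewrite the product as ln^7(x) / x^(-2) and apply L'Hôpital, or use the standard hierarchy x^(-2) ≫ |ln x|^7 as x → 0⁺.
The indeterminate product → 0, so the limit = 3.

Final answer: 3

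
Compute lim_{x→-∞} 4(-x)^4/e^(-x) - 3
The quotient is an ∞/∞ indeterminate form as x → -∞.
Compare growth rates of the dominant terms (exponentials ≫ polynomials ≫ logarithms), or apply L'Hôpital's rule; the quotient → 0.
Adding the constant: 0 - 3 = -3. Limit = -3.

Final answer: -3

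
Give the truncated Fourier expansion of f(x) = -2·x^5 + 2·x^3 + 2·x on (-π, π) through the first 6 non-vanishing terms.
(-500 - 4·π^4 + 84·π^2)·sin(x) + (-12·π^2 + 16 + 2·π^4)·sin(2·x) + (-4·π^4/3 - 124/81 + 116·π^2/27)·sin(3·x) + (-9·π^2/4 - 5/32 + π^4)·sin(4·x) + (-4·π^4/5 + 284/625 + 36·π^2/25)·sin(5·x) + (-28·π^2/27 - 40/81 + 2·π^4/3)·sin(6·x)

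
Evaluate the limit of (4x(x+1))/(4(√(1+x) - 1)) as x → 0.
Both numerator and denominator → 0 as x → 0; this is a 0/0 indeterminate form.
Expand each to leading order near x = 0: numerator ~ 4·x, denominator ~ 2·x.
The limit of the ratio is 2.

Final answer: 2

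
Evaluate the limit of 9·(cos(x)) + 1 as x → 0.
Direct substitution at x = 0 gives 10.

Final answer: 10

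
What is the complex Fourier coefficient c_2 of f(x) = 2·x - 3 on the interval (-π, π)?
Compute the real Fourier coefficients first: a_2 = 0, b_2 = -2.
Then c_2 = (a_2 − i·b_2)/2 = i.

Final answer: i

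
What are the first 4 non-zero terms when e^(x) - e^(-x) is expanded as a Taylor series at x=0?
x^7/2520 + x^5/60 + x^3/3 + 2·x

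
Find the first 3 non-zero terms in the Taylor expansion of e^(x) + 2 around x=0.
x^2/2 + x + 3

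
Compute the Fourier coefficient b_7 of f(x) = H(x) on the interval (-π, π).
b_7 = (1/π) ∫_{-π}^{π} f(x)·sin(7x) dx.
Evaluate the integral (use parity and integration by parts as needed): b_7 = 2/(7·π).

Final answer: 2/(7·π)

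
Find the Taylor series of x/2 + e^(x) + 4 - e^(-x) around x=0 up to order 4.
x^3/3 + 5·x/2 + 4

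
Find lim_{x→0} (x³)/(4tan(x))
Both numerator and denominator → 0 as x → 0; this is a 0/0 indeterminate form.
Expand each to leading order near x = 0: numerator ~ x^3, denominator ~ 4·x.
The limit of the ratio is 0.

Final answer: 0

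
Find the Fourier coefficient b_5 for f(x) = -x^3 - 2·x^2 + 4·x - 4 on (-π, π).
b_5 = (1/π) ∫_{-π}^{π} f(x)·sin(5x) dx.
Evaluate the integral (use parity and integration by parts as needed): b_5 = 212/125 - 2·π^2/5.

Final answer: 212/125 - 2·π^2/5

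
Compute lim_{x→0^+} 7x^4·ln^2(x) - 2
The product is a 0·∞ indeterminate form at x → 0⁺.
Rewrite the product as 7·ln^2(x) / x^(-4) and apply L'Hôpital, or use the standard hierarchy x^(-4) ≫ |ln x|^2 as x → 0⁺.
The indeterminate product → 0, so the limit = -2.

Final answer: -2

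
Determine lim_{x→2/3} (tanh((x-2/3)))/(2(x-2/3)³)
Both numerator and denominator → 0 as x → 2/3; this is a 0/0 indeterminate form.
Expand each to leading order near x = 2/3: numerator ~ (x - 2/3), denominator ~ 2·(x - 2/3)^3.
The limit of the ratio is ∞.

Final answer: ∞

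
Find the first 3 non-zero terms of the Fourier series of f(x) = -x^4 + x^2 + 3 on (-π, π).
(-52 + 8·π^2)·cos(x) + (4 - 2·π^2)·cos(2·x) - π^4/5 + 3 + π^2/3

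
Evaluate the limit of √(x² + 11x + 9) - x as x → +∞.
As x → +∞: multiply by the conjugate to get (11x+9)/(√(x²+11x+9)+x); the denominator ~ 2x, so the limit is 11/2.
Limit = 11/2.

Final answer: 11/2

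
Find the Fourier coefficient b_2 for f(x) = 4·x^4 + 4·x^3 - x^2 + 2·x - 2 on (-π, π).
b_2 = (1/π) ∫_{-π}^{π} f(x)·sin(2x) dx.
Evaluate the integral (use parity and integration by parts as needed): b_2 = 4 - 4·π^2.

Final answer: 4 - 4·π^2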